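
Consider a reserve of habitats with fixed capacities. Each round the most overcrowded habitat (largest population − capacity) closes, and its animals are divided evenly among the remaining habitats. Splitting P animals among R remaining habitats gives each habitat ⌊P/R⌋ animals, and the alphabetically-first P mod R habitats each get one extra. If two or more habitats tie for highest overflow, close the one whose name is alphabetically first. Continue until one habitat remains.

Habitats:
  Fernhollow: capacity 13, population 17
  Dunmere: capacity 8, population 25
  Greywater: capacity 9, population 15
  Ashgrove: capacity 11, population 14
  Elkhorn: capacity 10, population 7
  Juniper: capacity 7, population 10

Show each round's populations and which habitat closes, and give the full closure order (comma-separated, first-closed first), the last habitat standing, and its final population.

Closure order: Dunmere, Greywater, Fernhollow, Ashgrove, Juniper
Last habitat: Elkhorn with 88 animals

Round 1: Ashgrove=14 Dunmere=25 Elkhorn=7 Fernhollow=17 Greywater=15 Juniper=10 → close Dunmere (overflow 17)
  25÷5 = 5 each, +1 to first 0
Round 2: Ashgrove=19 Elkhorn=12 Fernhollow=22 Greywater=20 Juniper=15 → close Greywater (overflow 11)
  20÷4 = 5 each, +1 to first 0
Round 3: Ashgrove=24 Elkhorn=17 Fernhollow=27 Juniper=20 → close Fernhollow (overflow 14)
  27÷3 = 9 each, +1 to first 0
Round 4: Ashgrove=33 Elkhorn=26 Juniper=29 → close Ashgrove (overflow 22)
  33÷2 = 16 each, +1 to first 1
Round 5: Elkhorn=43 Juniper=45 → close Juniper (overflow 38)
  45÷1 = 45 each, +1 to first 0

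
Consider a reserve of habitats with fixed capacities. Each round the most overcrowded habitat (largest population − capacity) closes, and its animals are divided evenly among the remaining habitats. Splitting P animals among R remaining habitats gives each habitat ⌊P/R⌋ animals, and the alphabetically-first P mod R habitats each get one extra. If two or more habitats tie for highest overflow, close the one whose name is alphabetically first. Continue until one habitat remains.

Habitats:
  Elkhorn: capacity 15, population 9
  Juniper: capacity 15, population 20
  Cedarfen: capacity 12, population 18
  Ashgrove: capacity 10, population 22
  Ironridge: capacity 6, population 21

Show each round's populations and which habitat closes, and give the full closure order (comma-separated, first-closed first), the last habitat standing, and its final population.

Closure order: Ironridge, Ashgrove, Cedarfen, Juniper
Last habitat: Elkhorn with 90 animals

Round 1: Ashgrove=22 Cedarfen=18 Elkhorn=9 Ironridge=21 Juniper=20 → close Ironridge (overflow 15)
  21÷4 = 5 each, +1 to first 1
Round 2: Ashgrove=28 Cedarfen=23 Elkhorn=14 Juniper=25 → close Ashgrove (overflow 18)
  28÷3 = 9 each, +1 to first 1
Round 3: Cedarfen=33 Elkhorn=23 Juniper=34 → close Cedarfen (overflow 21)
  33÷2 = 16 each, +1 to first 1
Round 4: Elkhorn=40 Juniper=50 → close Juniper (overflow 35)
  50÷1 = 50 each, +1 to first 0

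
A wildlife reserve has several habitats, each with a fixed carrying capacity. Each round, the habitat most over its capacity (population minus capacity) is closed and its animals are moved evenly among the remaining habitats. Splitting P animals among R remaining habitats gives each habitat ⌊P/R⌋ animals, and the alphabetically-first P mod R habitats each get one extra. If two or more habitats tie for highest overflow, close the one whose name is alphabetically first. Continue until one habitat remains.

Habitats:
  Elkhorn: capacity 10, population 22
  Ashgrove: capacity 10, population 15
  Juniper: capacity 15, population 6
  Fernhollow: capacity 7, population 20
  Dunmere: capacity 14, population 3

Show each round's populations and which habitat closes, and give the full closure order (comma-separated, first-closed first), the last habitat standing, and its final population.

Closure order: Fernhollow, Elkhorn, Ashgrove, Juniper
Last habitat: Dunmere with 66 animals

Round 1: Ashgrove=15 Dunmere=3 Elkhorn=22 Fernhollow=20 Juniper=6 → close Fernhollow (overflow 13)
  20÷4 = 5 each, +1 to first 0
Round 2: Ashgrove=20 Dunmere=8 Elkhorn=27 Juniper=11 → close Elkhorn (overflow 17)
  27÷3 = 9 each, +1 to first 0
Round 3: Ashgrove=29 Dunmere=17 Juniper=20 → close Ashgrove (overflow 19)
  29÷2 = 14 each, +1 to first 1
Round 4: Dunmere=32 Juniper=34 → close Juniper (overflow 19)
  34÷1 = 34 each, +1 to first 0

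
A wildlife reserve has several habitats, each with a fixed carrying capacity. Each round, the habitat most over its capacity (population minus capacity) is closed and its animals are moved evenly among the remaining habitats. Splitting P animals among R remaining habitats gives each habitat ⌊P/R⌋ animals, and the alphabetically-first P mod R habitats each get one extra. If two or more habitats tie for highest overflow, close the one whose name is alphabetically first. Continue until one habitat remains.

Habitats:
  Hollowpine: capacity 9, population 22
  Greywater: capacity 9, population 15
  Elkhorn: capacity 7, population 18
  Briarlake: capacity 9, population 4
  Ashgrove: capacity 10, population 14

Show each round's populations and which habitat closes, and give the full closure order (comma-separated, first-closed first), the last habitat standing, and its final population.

Closure order: Hollowpine, Elkhorn, Ashgrove, Greywater
Last habitat: Briarlake with 73 animals

Round 1: Ashgrove=14 Briarlake=4 Elkhorn=18 Greywater=15 Hollowpine=22 → close Hollowpine (overflow 13)
  22÷4 = 5 each, +1 to first 2
Round 2: Ashgrove=20 Briarlake=10 Elkhorn=23 Greywater=20 → close Elkhorn (overflow 16)
  23÷3 = 7 each, +1 to first 2
Round 3: Ashgrove=28 Briarlake=18 Greywater=27 → close Ashgrove (overflow 18)
  28÷2 = 14 each, +1 to first 0
Round 4: Briarlake=32 Greywater=41 → close Greywater (overflow 32)
  41÷1 = 41 each, +1 to first 0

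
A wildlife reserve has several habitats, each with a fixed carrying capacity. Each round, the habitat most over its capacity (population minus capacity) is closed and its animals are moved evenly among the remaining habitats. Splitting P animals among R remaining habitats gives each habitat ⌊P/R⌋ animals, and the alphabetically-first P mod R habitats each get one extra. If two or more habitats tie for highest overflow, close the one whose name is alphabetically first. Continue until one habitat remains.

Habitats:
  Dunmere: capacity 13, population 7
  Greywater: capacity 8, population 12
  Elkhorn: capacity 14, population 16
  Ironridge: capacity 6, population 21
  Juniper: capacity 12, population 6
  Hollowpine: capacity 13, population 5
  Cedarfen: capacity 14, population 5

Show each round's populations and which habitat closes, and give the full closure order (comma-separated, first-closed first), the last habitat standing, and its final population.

Closure order: Ironridge, Greywater, Elkhorn, Dunmere, Cedarfen, Hollowpine
Last habitat: Juniper with 72 animals

Round 1: Cedarfen=5 Dunmere=7 Elkhorn=16 Greywater=12 Hollowpine=5 Ironridge=21 Juniper=6 → close Ironridge (overflow 15)
  21÷6 = 3 each, +1 to first 3
Round 2: Cedarfen=9 Dunmere=11 Elkhorn=20 Greywater=15 Hollowpine=8 Juniper=9 → close Greywater (overflow 7)
  15÷5 = 3 each, +1 to first 0
Round 3: Cedarfen=12 Dunmere=14 Elkhorn=23 Hollowpine=11 Juniper=12 → close Elkhorn (overflow 9)
  23÷4 = 5 each, +1 to first 3
Round 4: Cedarfen=18 Dunmere=20 Hollowpine=17 Juniper=17 → close Dunmere (overflow 7)
  20÷3 = 6 each, +1 to first 2
Round 5: Cedarfen=25 Hollowpine=24 Juniper=23 → close Cedarfen (overflow 11)
  25÷2 = 12 each, +1 to first 1
Round 6: Hollowpine=37 Juniper=35 → close Hollowpine (overflow 24)
  37÷1 = 37 each, +1 to first 0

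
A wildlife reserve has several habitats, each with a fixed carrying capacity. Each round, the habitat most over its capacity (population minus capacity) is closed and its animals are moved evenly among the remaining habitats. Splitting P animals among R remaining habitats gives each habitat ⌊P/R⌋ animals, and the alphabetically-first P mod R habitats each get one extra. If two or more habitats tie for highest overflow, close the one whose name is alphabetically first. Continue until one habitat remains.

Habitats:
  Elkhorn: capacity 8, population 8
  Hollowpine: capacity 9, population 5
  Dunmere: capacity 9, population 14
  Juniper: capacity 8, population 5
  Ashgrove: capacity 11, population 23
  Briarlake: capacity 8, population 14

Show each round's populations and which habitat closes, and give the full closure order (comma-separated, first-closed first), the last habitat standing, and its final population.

Closure order: Ashgrove, Briarlake, Dunmere, Elkhorn, Hollowpine
Last habitat: Juniper with 69 animals

Round 1: Ashgrove=23 Briarlake=14 Dunmere=14 Elkhorn=8 Hollowpine=5 Juniper=5 → close Ashgrove (overflow 12)
  23÷5 = 4 each, +1 to first 3
Round 2: Briarlake=19 Dunmere=19 Elkhorn=13 Hollowpine=9 Juniper=9 → close Briarlake (overflow 11)
  19÷4 = 4 each, +1 to first 3
Round 3: Dunmere=24 Elkhorn=18 Hollowpine=14 Juniper=13 → close Dunmere (overflow 15)
  24÷3 = 8 each, +1 to first 0
Round 4: Elkhorn=26 Hollowpine=22 Juniper=21 → close Elkhorn (overflow 18)
  26÷2 = 13 each, +1 to first 0
Round 5: Hollowpine=35 Juniper=34 → close Hollowpine (overflow 26)
  35÷1 = 35 each, +1 to first 0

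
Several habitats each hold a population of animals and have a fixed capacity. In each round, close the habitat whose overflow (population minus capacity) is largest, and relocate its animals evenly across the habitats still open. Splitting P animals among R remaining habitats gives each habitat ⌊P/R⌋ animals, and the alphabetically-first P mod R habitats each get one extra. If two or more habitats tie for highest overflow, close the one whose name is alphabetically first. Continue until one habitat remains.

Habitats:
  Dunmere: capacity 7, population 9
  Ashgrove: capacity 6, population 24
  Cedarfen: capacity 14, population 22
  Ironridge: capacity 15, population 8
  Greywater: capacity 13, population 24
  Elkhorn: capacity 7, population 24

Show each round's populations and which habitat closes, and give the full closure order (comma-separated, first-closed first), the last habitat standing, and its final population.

Round 1: Ashgrove=24 Cedarfen=22 Dunmere=9 Elkhorn=24 Greywater=24 Ironridge=8 → close Ashgrove (overflow 18)
  24÷5 = 4 each, +1 to first 4
Round 2: Cedarfen=27 Dunmere=14 Elkhorn=29 Greywater=29 Ironridge=12 → close Elkhorn (overflow 22)
  29÷4 = 7 each, +1 to first 1
Round 3: Cedarfen=35 Dunmere=21 Greywater=36 Ironridge=19 → close Greywater (overflow 23)
  36÷3 = 12 each, +1 to first 0
Round 4: Cedarfen=47 Dunmere=33 Ironridge=31 → close Cedarfen (overflow 33)
  47÷2 = 23 each, +1 to first 1
Round 5: Dunmere=57 Ironridge=54 → close Dunmere (overflow 50)
  57÷1 = 57 each, +1 to first 0

Closure order: Ashgrove, Elkhorn, Greywater, Cedarfen, Dunmere
Last habitat: Ironridge with 111 animals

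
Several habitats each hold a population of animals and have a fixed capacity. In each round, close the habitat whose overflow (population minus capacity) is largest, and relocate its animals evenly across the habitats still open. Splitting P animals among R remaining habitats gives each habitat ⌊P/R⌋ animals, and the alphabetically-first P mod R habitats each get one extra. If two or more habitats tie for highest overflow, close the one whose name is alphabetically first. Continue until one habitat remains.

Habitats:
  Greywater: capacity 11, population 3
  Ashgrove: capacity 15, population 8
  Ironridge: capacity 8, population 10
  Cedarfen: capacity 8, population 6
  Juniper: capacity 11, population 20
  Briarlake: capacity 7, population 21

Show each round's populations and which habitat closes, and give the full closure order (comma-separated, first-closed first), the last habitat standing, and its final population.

Closure order: Briarlake, Juniper, Ironridge, Cedarfen, Ashgrove
Last habitat: Greywater with 68 animals

Round 1: Ashgrove=8 Briarlake=21 Cedarfen=6 Greywater=3 Ironridge=10 Juniper=20 → close Briarlake (overflow 14)
  21÷5 = 4 each, +1 to first 1
Round 2: Ashgrove=13 Cedarfen=10 Greywater=7 Ironridge=14 Juniper=24 → close Juniper (overflow 13)
  24÷4 = 6 each, +1 to first 0
Round 3: Ashgrove=19 Cedarfen=16 Greywater=13 Ironridge=20 → close Ironridge (overflow 12)
  20÷3 = 6 each, +1 to first 2
Round 4: Ashgrove=26 Cedarfen=23 Greywater=19 → close Cedarfen (overflow 15)
  23÷2 = 11 each, +1 to first 1
Round 5: Ashgrove=38 Greywater=30 → close Ashgrove (overflow 23)
  38÷1 = 38 each, +1 to first 0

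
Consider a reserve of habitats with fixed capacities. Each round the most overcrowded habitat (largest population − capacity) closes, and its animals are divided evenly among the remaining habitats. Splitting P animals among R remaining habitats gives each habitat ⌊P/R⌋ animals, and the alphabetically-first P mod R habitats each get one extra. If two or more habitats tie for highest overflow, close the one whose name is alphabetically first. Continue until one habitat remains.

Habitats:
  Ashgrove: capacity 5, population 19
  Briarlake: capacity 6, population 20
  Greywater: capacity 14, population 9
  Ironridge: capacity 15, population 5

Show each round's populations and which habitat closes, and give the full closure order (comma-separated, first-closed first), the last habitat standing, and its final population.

Round 1: Ashgrove=19 Briarlake=20 Greywater=9 Ironridge=5 → close Ashgrove (overflow 14)
  19÷3 = 6 each, +1 to first 1
Round 2: Briarlake=27 Greywater=15 Ironridge=11 → close Briarlake (overflow 21)
  27÷2 = 13 each, +1 to first 1
Round 3: Greywater=29 Ironridge=24 → close Greywater (overflow 15)
  29÷1 = 29 each, +1 to first 0

Closure order: Ashgrove, Briarlake, Greywater
Last habitat: Ironridge with 53 animals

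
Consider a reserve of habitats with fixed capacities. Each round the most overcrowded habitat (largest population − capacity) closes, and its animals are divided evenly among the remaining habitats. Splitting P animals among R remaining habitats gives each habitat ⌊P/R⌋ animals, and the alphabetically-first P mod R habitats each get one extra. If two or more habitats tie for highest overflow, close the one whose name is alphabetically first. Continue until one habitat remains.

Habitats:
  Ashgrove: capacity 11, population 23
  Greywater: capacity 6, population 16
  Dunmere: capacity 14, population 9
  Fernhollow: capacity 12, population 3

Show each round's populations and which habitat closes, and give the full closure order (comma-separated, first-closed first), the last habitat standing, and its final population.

Closure order: Ashgrove, Greywater, Dunmere
Last habitat: Fernhollow with 51 animals

Round 1: Ashgrove=23 Dunmere=9 Fernhollow=3 Greywater=16 → close Ashgrove (overflow 12)
  23÷3 = 7 each, +1 to first 2
Round 2: Dunmere=17 Fernhollow=11 Greywater=23 → close Greywater (overflow 17)
  23÷2 = 11 each, +1 to first 1
Round 3: Dunmere=29 Fernhollow=22 → close Dunmere (overflow 15)
  29÷1 = 29 each, +1 to first 0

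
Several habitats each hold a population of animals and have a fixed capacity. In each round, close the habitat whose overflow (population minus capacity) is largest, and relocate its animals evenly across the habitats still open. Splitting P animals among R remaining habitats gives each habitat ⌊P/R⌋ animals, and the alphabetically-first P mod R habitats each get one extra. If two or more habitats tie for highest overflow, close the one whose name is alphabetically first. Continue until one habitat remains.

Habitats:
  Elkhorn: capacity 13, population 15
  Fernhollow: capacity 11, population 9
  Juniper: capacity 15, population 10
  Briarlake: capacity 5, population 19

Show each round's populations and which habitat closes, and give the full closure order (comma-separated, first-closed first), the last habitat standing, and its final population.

Round 1: Briarlake=19 Elkhorn=15 Fernhollow=9 Juniper=10 → close Briarlake (overflow 14)
  19÷3 = 6 each, +1 to first 1
Round 2: Elkhorn=22 Fernhollow=15 Juniper=16 → close Elkhorn (overflow 9)
  22÷2 = 11 each, +1 to first 0
Round 3: Fernhollow=26 Juniper=27 → close Fernhollow (overflow 15)
  26÷1 = 26 each, +1 to first 0

Closure order: Briarlake, Elkhorn, Fernhollow
Last habitat: Juniper with 53 animals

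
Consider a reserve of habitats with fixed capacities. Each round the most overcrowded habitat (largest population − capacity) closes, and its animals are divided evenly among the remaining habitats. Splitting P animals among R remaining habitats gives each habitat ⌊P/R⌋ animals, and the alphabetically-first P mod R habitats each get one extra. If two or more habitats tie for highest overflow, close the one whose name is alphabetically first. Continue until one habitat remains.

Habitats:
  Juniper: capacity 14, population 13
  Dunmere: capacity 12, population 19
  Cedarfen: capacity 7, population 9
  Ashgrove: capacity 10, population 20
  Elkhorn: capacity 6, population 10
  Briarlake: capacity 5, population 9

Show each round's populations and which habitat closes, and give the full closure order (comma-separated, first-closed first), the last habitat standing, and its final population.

Closure order: Ashgrove, Dunmere, Briarlake, Elkhorn, Cedarfen
Last habitat: Juniper with 80 animals

Round 1: Ashgrove=20 Briarlake=9 Cedarfen=9 Dunmere=19 Elkhorn=10 Juniper=13 → close Ashgrove (overflow 10)
  20÷5 = 4 each, +1 to first 0
Round 2: Briarlake=13 Cedarfen=13 Dunmere=23 Elkhorn=14 Juniper=17 → close Dunmere (overflow 11)
  23÷4 = 5 each, +1 to first 3
Round 3: Briarlake=19 Cedarfen=19 Elkhorn=20 Juniper=22 → close Briarlake (overflow 14)
  19÷3 = 6 each, +1 to first 1
Round 4: Cedarfen=26 Elkhorn=26 Juniper=28 → close Elkhorn (overflow 20)
  26÷2 = 13 each, +1 to first 0
Round 5: Cedarfen=39 Juniper=41 → close Cedarfen (overflow 32)
  39÷1 = 39 each, +1 to first 0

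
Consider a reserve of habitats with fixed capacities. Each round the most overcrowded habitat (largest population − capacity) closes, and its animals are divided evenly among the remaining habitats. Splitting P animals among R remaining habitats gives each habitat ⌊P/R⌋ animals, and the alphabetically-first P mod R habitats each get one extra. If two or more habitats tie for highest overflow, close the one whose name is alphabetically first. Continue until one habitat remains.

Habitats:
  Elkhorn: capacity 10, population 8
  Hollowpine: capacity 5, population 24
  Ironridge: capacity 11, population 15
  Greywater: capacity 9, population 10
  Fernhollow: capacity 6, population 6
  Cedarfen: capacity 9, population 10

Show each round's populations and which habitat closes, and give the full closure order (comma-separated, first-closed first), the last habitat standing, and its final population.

Round 1: Cedarfen=10 Elkhorn=8 Fernhollow=6 Greywater=10 Hollowpine=24 Ironridge=15 → close Hollowpine (overflow 19)
  24÷5 = 4 each, +1 to first 4
Round 2: Cedarfen=15 Elkhorn=13 Fernhollow=11 Greywater=15 Ironridge=19 → close Ironridge (overflow 8)
  19÷4 = 4 each, +1 to first 3
Round 3: Cedarfen=20 Elkhorn=18 Fernhollow=16 Greywater=19 → close Cedarfen (overflow 11)
  20÷3 = 6 each, +1 to first 2
Round 4: Elkhorn=25 Fernhollow=23 Greywater=25 → close Fernhollow (overflow 17)
  23÷2 = 11 each, +1 to first 1
Round 5: Elkhorn=37 Greywater=36 → close Elkhorn (overflow 27)
  37÷1 = 37 each, +1 to first 0

Closure order: Hollowpine, Ironridge, Cedarfen, Fernhollow, Elkhorn
Last habitat: Greywater with 73 animals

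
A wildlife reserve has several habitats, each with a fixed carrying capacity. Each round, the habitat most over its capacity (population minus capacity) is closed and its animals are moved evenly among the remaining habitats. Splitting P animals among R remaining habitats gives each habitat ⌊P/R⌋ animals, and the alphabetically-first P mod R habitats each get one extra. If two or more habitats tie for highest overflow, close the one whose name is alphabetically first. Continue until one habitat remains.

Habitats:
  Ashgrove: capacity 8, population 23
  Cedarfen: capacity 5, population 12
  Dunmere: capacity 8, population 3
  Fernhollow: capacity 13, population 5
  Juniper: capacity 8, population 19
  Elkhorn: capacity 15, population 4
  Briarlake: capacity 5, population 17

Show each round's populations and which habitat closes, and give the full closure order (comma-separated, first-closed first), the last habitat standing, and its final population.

Round 1: Ashgrove=23 Briarlake=17 Cedarfen=12 Dunmere=3 Elkhorn=4 Fernhollow=5 Juniper=19 → close Ashgrove (overflow 15)
  23÷6 = 3 each, +1 to first 5
Round 2: Briarlake=21 Cedarfen=16 Dunmere=7 Elkhorn=8 Fernhollow=9 Juniper=22 → close Briarlake (overflow 16)
  21÷5 = 4 each, +1 to first 1
Round 3: Cedarfen=21 Dunmere=11 Elkhorn=12 Fernhollow=13 Juniper=26 → close Juniper (overflow 18)
  26÷4 = 6 each, +1 to first 2
Round 4: Cedarfen=28 Dunmere=18 Elkhorn=18 Fernhollow=19 → close Cedarfen (overflow 23)
  28÷3 = 9 each, +1 to first 1
Round 5: Dunmere=28 Elkhorn=27 Fernhollow=28 → close Dunmere (overflow 20)
  28÷2 = 14 each, +1 to first 0
Round 6: Elkhorn=41 Fernhollow=42 → close Fernhollow (overflow 29)
  42÷1 = 42 each, +1 to first 0

Closure order: Ashgrove, Briarlake, Juniper, Cedarfen, Dunmere, Fernhollow
Last habitat: Elkhorn with 83 animals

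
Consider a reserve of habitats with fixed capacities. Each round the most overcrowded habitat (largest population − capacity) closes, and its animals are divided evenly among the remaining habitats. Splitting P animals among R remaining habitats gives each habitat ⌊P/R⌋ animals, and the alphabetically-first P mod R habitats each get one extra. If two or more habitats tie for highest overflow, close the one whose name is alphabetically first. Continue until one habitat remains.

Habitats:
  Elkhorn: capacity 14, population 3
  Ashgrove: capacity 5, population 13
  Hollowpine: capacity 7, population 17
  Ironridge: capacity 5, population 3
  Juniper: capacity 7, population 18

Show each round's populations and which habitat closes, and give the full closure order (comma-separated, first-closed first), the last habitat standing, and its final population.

Closure order: Juniper, Hollowpine, Ashgrove, Ironridge
Last habitat: Elkhorn with 54 animals

Round 1: Ashgrove=13 Elkhorn=3 Hollowpine=17 Ironridge=3 Juniper=18 → close Juniper (overflow 11)
  18÷4 = 4 each, +1 to first 2
Round 2: Ashgrove=18 Elkhorn=8 Hollowpine=21 Ironridge=7 → close Hollowpine (overflow 14)
  21÷3 = 7 each, +1 to first 0
Round 3: Ashgrove=25 Elkhorn=15 Ironridge=14 → close Ashgrove (overflow 20)
  25÷2 = 12 each, +1 to first 1
Round 4: Elkhorn=28 Ironridge=26 → close Ironridge (overflow 21)
  26÷1 = 26 each, +1 to first 0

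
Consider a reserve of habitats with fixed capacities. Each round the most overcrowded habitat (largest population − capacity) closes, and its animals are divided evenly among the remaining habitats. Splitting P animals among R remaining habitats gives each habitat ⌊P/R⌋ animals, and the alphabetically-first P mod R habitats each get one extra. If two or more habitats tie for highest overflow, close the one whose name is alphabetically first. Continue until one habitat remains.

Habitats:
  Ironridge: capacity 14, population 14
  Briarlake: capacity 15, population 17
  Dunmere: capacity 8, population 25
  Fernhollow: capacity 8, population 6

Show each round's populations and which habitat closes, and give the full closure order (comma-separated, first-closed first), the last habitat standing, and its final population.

Closure order: Dunmere, Briarlake, Ironridge
Last habitat: Fernhollow with 62 animals

Round 1: Briarlake=17 Dunmere=25 Fernhollow=6 Ironridge=14 → close Dunmere (overflow 17)
  25÷3 = 8 each, +1 to first 1
Round 2: Briarlake=26 Fernhollow=14 Ironridge=22 → close Briarlake (overflow 11)
  26÷2 = 13 each, +1 to first 0
Round 3: Fernhollow=27 Ironridge=35 → close Ironridge (overflow 21)
  35÷1 = 35 each, +1 to first 0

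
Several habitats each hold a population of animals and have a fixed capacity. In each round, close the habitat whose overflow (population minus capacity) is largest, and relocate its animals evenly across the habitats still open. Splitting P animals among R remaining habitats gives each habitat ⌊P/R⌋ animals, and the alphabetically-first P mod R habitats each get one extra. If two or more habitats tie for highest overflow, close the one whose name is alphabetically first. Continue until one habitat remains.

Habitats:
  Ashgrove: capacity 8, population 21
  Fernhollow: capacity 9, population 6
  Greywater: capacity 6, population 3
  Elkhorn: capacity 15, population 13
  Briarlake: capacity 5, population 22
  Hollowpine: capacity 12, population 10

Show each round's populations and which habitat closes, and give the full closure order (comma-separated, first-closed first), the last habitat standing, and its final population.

Round 1: Ashgrove=21 Briarlake=22 Elkhorn=13 Fernhollow=6 Greywater=3 Hollowpine=10 → close Briarlake (overflow 17)
  22÷5 = 4 each, +1 to first 2
Round 2: Ashgrove=26 Elkhorn=18 Fernhollow=10 Greywater=7 Hollowpine=14 → close Ashgrove (overflow 18)
  26÷4 = 6 each, +1 to first 2
Round 3: Elkhorn=25 Fernhollow=17 Greywater=13 Hollowpine=20 → close Elkhorn (overflow 10)
  25÷3 = 8 each, +1 to first 1
Round 4: Fernhollow=26 Greywater=21 Hollowpine=28 → close Fernhollow (overflow 17)
  26÷2 = 13 each, +1 to first 0
Round 5: Greywater=34 Hollowpine=41 → close Hollowpine (overflow 29)
  41÷1 = 41 each, +1 to first 0

Closure order: Briarlake, Ashgrove, Elkhorn, Fernhollow, Hollowpine
Last habitat: Greywater with 75 animals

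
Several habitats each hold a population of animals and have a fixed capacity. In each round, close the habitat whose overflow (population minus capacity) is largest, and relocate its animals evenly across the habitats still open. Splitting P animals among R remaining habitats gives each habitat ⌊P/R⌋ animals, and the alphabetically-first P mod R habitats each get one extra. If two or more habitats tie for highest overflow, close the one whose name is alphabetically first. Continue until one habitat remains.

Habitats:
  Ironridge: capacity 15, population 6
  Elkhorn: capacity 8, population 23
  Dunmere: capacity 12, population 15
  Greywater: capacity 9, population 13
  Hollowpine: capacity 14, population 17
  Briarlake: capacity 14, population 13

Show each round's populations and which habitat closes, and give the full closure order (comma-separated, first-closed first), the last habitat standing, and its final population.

Round 1: Briarlake=13 Dunmere=15 Elkhorn=23 Greywater=13 Hollowpine=17 Ironridge=6 → close Elkhorn (overflow 15)
  23÷5 = 4 each, +1 to first 3
Round 2: Briarlake=18 Dunmere=20 Greywater=18 Hollowpine=21 Ironridge=10 → close Greywater (overflow 9)
  18÷4 = 4 each, +1 to first 2
Round 3: Briarlake=23 Dunmere=25 Hollowpine=25 Ironridge=14 → close Dunmere (overflow 13)
  25÷3 = 8 each, +1 to first 1
Round 4: Briarlake=32 Hollowpine=33 Ironridge=22 → close Hollowpine (overflow 19)
  33÷2 = 16 each, +1 to first 1
Round 5: Briarlake=49 Ironridge=38 → close Briarlake (overflow 35)
  49÷1 = 49 each, +1 to first 0

Closure order: Elkhorn, Greywater, Dunmere, Hollowpine, Briarlake
Last habitat: Ironridge with 87 animals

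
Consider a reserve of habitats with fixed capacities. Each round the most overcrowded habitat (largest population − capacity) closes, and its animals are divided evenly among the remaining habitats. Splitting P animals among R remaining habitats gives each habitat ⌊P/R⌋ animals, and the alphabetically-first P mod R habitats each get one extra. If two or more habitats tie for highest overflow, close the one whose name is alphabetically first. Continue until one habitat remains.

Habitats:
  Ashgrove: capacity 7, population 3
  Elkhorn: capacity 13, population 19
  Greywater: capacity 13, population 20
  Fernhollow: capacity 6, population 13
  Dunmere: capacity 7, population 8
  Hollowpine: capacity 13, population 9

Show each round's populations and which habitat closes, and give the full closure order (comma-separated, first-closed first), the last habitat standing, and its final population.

Round 1: Ashgrove=3 Dunmere=8 Elkhorn=19 Fernhollow=13 Greywater=20 Hollowpine=9 → close Fernhollow (overflow 7)
  13÷5 = 2 each, +1 to first 3
Round 2: Ashgrove=6 Dunmere=11 Elkhorn=22 Greywater=22 Hollowpine=11 → close Elkhorn (overflow 9)
  22÷4 = 5 each, +1 to first 2
Round 3: Ashgrove=12 Dunmere=17 Greywater=27 Hollowpine=16 → close Greywater (overflow 14)
  27÷3 = 9 each, +1 to first 0
Round 4: Ashgrove=21 Dunmere=26 Hollowpine=25 → close Dunmere (overflow 19)
  26÷2 = 13 each, +1 to first 0
Round 5: Ashgrove=34 Hollowpine=38 → close Ashgrove (overflow 27)
  34÷1 = 34 each, +1 to first 0

Closure order: Fernhollow, Elkhorn, Greywater, Dunmere, Ashgrove
Last habitat: Hollowpine with 72 animals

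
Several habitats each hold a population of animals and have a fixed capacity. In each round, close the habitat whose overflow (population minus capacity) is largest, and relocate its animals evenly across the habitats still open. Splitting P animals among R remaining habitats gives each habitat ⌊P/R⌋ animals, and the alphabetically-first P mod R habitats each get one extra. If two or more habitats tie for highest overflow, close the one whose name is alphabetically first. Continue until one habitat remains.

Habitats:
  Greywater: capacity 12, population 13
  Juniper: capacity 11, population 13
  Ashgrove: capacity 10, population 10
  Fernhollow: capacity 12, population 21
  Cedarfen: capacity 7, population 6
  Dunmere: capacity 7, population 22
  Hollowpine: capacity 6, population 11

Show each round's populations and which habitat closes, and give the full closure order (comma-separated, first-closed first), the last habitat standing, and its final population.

Closure order: Dunmere, Fernhollow, Hollowpine, Greywater, Ashgrove, Cedarfen
Last habitat: Juniper with 96 animals

Round 1: Ashgrove=10 Cedarfen=6 Dunmere=22 Fernhollow=21 Greywater=13 Hollowpine=11 Juniper=13 → close Dunmere (overflow 15)
  22÷6 = 3 each, +1 to first 4
Round 2: Ashgrove=14 Cedarfen=10 Fernhollow=25 Greywater=17 Hollowpine=14 Juniper=16 → close Fernhollow (overflow 13)
  25÷5 = 5 each, +1 to first 0
Round 3: Ashgrove=19 Cedarfen=15 Greywater=22 Hollowpine=19 Juniper=21 → close Hollowpine (overflow 13)
  19÷4 = 4 each, +1 to first 3
Round 4: Ashgrove=24 Cedarfen=20 Greywater=27 Juniper=25 → close Greywater (overflow 15)
  27÷3 = 9 each, +1 to first 0
Round 5: Ashgrove=33 Cedarfen=29 Juniper=34 → close Ashgrove (overflow 23)
  33÷2 = 16 each, +1 to first 1
Round 6: Cedarfen=46 Juniper=50 → close Cedarfen (overflow 39)
  46÷1 = 46 each, +1 to first 0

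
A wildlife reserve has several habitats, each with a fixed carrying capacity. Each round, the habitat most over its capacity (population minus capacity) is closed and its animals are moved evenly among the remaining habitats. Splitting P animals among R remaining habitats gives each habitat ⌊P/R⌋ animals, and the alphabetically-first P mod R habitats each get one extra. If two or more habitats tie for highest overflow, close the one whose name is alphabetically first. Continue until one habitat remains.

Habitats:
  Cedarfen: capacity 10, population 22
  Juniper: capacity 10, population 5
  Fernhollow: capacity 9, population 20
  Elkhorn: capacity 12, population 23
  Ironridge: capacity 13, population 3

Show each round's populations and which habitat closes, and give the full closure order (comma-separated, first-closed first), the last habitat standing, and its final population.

Closure order: Cedarfen, Elkhorn, Fernhollow, Juniper
Last habitat: Ironridge with 73 animals

Round 1: Cedarfen=22 Elkhorn=23 Fernhollow=20 Ironridge=3 Juniper=5 → close Cedarfen (overflow 12)
  22÷4 = 5 each, +1 to first 2
Round 2: Elkhorn=29 Fernhollow=26 Ironridge=8 Juniper=10 → close Elkhorn (overflow 17)
  29÷3 = 9 each, +1 to first 2
Round 3: Fernhollow=36 Ironridge=18 Juniper=19 → close Fernhollow (overflow 27)
  36÷2 = 18 each, +1 to first 0
Round 4: Ironridge=36 Juniper=37 → close Juniper (overflow 27)
  37÷1 = 37 each, +1 to first 0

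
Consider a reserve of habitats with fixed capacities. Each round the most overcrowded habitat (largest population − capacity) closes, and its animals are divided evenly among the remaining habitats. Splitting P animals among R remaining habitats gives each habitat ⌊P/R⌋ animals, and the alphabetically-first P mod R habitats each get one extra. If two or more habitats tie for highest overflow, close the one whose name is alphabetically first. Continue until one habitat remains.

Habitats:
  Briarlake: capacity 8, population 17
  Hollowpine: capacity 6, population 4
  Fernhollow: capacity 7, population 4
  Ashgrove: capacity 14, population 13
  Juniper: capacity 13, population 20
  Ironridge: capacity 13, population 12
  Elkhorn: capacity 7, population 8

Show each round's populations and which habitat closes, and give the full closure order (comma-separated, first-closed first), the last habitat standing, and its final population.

Round 1: Ashgrove=13 Briarlake=17 Elkhorn=8 Fernhollow=4 Hollowpine=4 Ironridge=12 Juniper=20 → close Briarlake (overflow 9)
  17÷6 = 2 each, +1 to first 5
Round 2: Ashgrove=16 Elkhorn=11 Fernhollow=7 Hollowpine=7 Ironridge=15 Juniper=22 → close Juniper (overflow 9)
  22÷5 = 4 each, +1 to first 2
Round 3: Ashgrove=21 Elkhorn=16 Fernhollow=11 Hollowpine=11 Ironridge=19 → close Elkhorn (overflow 9)
  16÷4 = 4 each, +1 to first 0
Round 4: Ashgrove=25 Fernhollow=15 Hollowpine=15 Ironridge=23 → close Ashgrove (overflow 11)
  25÷3 = 8 each, +1 to first 1
Round 5: Fernhollow=24 Hollowpine=23 Ironridge=31 → close Ironridge (overflow 18)
  31÷2 = 15 each, +1 to first 1
Round 6: Fernhollow=40 Hollowpine=38 → close Fernhollow (overflow 33)
  40÷1 = 40 each, +1 to first 0

Closure order: Briarlake, Juniper, Elkhorn, Ashgrove, Ironridge, Fernhollow
Last habitat: Hollowpine with 78 animals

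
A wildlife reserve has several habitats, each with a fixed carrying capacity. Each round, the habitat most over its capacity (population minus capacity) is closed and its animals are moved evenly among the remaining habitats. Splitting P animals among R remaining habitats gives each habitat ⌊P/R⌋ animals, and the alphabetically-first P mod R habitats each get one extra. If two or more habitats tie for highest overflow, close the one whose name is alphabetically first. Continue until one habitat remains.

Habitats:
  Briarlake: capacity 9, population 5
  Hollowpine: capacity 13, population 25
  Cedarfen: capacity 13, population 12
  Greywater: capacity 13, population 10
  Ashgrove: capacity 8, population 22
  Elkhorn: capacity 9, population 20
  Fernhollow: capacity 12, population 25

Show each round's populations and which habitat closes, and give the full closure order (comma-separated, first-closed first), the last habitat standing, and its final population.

Closure order: Ashgrove, Fernhollow, Elkhorn, Hollowpine, Cedarfen, Briarlake
Last habitat: Greywater with 119 animals

Round 1: Ashgrove=22 Briarlake=5 Cedarfen=12 Elkhorn=20 Fernhollow=25 Greywater=10 Hollowpine=25 → close Ashgrove (overflow 14)
  22÷6 = 3 each, +1 to first 4
Round 2: Briarlake=9 Cedarfen=16 Elkhorn=24 Fernhollow=29 Greywater=13 Hollowpine=28 → close Fernhollow (overflow 17)
  29÷5 = 5 each, +1 to first 4
Round 3: Briarlake=15 Cedarfen=22 Elkhorn=30 Greywater=19 Hollowpine=33 → close Elkhorn (overflow 21)
  30÷4 = 7 each, +1 to first 2
Round 4: Briarlake=23 Cedarfen=30 Greywater=26 Hollowpine=40 → close Hollowpine (overflow 27)
  40÷3 = 13 each, +1 to first 1
Round 5: Briarlake=37 Cedarfen=43 Greywater=39 → close Cedarfen (overflow 30)
  43÷2 = 21 each, +1 to first 1
Round 6: Briarlake=59 Greywater=60 → close Briarlake (overflow 50)
  59÷1 = 59 each, +1 to first 0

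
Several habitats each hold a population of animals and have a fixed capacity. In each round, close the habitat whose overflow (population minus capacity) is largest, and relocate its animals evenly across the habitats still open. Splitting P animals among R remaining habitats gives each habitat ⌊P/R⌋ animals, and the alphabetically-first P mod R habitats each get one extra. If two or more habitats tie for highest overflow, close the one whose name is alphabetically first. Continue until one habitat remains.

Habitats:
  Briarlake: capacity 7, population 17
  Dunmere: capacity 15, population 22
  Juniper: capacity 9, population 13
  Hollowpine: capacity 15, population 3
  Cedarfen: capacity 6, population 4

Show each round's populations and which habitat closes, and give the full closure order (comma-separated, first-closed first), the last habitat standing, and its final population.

Round 1: Briarlake=17 Cedarfen=4 Dunmere=22 Hollowpine=3 Juniper=13 → close Briarlake (overflow 10)
  17÷4 = 4 each, +1 to first 1
Round 2: Cedarfen=9 Dunmere=26 Hollowpine=7 Juniper=17 → close Dunmere (overflow 11)
  26÷3 = 8 each, +1 to first 2
Round 3: Cedarfen=18 Hollowpine=16 Juniper=25 → close Juniper (overflow 16)
  25÷2 = 12 each, +1 to first 1
Round 4: Cedarfen=31 Hollowpine=28 → close Cedarfen (overflow 25)
  31÷1 = 31 each, +1 to first 0

Closure order: Briarlake, Dunmere, Juniper, Cedarfen
Last habitat: Hollowpine with 59 animals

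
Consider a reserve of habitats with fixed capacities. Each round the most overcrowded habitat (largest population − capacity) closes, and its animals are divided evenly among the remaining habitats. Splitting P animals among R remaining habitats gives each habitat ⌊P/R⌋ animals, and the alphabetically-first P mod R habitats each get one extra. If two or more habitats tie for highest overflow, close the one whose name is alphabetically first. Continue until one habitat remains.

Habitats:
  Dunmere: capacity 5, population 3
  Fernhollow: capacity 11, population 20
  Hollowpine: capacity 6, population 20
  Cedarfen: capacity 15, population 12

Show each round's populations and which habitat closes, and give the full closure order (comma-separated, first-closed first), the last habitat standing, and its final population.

Round 1: Cedarfen=12 Dunmere=3 Fernhollow=20 Hollowpine=20 → close Hollowpine (overflow 14)
  20÷3 = 6 each, +1 to first 2
Round 2: Cedarfen=19 Dunmere=10 Fernhollow=26 → close Fernhollow (overflow 15)
  26÷2 = 13 each, +1 to first 0
Round 3: Cedarfen=32 Dunmere=23 → close Dunmere (overflow 18)
  23÷1 = 23 each, +1 to first 0

Closure order: Hollowpine, Fernhollow, Dunmere
Last habitat: Cedarfen with 55 animals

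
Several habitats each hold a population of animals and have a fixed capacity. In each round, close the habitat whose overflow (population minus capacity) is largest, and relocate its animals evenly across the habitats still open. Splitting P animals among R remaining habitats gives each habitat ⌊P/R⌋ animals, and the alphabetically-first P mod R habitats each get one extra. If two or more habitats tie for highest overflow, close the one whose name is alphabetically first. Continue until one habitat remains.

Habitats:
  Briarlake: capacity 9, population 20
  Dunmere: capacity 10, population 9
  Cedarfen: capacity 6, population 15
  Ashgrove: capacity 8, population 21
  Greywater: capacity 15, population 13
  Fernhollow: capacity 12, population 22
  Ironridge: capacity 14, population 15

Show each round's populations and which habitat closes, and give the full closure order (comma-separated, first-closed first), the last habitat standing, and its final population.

Closure order: Ashgrove, Briarlake, Cedarfen, Fernhollow, Dunmere, Ironridge
Last habitat: Greywater with 115 animals

Round 1: Ashgrove=21 Briarlake=20 Cedarfen=15 Dunmere=9 Fernhollow=22 Greywater=13 Ironridge=15 → close Ashgrove (overflow 13)
  21÷6 = 3 each, +1 to first 3
Round 2: Briarlake=24 Cedarfen=19 Dunmere=13 Fernhollow=25 Greywater=16 Ironridge=18 → close Briarlake (overflow 15)
  24÷5 = 4 each, +1 to first 4
Round 3: Cedarfen=24 Dunmere=18 Fernhollow=30 Greywater=21 Ironridge=22 → close Cedarfen (overflow 18)
  24÷4 = 6 each, +1 to first 0
Round 4: Dunmere=24 Fernhollow=36 Greywater=27 Ironridge=28 → close Fernhollow (overflow 24)
  36÷3 = 12 each, +1 to first 0
Round 5: Dunmere=36 Greywater=39 Ironridge=40 → close Dunmere (overflow 26)
  36÷2 = 18 each, +1 to first 0
Round 6: Greywater=57 Ironridge=58 → close Ironridge (overflow 44)
  58÷1 = 58 each, +1 to first 0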